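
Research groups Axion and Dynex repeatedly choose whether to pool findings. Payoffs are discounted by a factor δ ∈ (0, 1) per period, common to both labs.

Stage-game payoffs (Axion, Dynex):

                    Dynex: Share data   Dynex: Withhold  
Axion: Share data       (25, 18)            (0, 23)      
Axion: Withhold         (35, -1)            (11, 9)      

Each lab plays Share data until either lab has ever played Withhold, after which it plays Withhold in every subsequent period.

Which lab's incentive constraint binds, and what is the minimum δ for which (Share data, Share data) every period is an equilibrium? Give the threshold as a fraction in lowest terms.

Axion; δ ≥ 5/12

For Axion: deviation gain 35−25 = 10, per-period punishment loss 25−11 = 14. IC gives δ ≥ 10/24 = 5/12.
For Dynex: gain 5, loss 9 per period, so δ ≥ 5/14.
The tighter constraint is Axion's, so cooperation needs δ ≥ 5/12.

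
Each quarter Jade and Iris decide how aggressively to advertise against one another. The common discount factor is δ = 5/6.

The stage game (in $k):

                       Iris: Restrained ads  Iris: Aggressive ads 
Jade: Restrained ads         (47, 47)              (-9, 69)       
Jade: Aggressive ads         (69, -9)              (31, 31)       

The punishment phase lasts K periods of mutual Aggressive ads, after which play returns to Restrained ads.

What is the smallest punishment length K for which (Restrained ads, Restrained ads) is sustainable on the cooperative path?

2

No profitable deviation requires (47−31)(δ+…+δ^K) ≥ 69−47, i.e. δ+…+δ^K ≥ 11/8 ≈ 1.3750.
With δ = 5/6, the partial sums are K=1: 0.8333, K=2: 1.5278.
K = 2 is the first length at which the sum reaches 1.3750.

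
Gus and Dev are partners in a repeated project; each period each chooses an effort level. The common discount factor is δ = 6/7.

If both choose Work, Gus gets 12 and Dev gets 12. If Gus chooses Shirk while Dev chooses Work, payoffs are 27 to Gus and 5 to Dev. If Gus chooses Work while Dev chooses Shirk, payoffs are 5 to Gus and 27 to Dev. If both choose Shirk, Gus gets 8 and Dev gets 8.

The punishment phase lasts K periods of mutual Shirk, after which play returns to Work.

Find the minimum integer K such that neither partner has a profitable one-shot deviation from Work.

IC: δ(1−δ^K)/(1−δ) ≥ (27−12)/(12−8) = 15/4.
With δ = 6/7: need 1 − δ^K ≥ 15/4·(1−6/7)/(6/7), i.e. δ^K ≤ 0.3750.
Since (6/7)^6 = 0.3966 and (6/7)^7 = 0.3399, the smallest such K is 7.

7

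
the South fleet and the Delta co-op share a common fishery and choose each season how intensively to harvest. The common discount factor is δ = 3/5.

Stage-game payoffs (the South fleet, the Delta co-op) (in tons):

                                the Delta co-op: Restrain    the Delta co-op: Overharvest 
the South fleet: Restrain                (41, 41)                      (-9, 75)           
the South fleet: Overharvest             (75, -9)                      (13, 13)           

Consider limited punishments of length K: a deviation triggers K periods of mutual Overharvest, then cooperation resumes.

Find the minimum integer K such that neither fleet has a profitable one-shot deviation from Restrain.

IC: δ(1−δ^K)/(1−δ) ≥ (75−41)/(41−13) = 17/14.
With δ = 3/5: need 1 − δ^K ≥ 17/14·(1−3/5)/(3/5), i.e. δ^K ≤ 0.1905.
Since (3/5)^3 = 0.2160 and (3/5)^4 = 0.1296, the smallest such K is 4.

4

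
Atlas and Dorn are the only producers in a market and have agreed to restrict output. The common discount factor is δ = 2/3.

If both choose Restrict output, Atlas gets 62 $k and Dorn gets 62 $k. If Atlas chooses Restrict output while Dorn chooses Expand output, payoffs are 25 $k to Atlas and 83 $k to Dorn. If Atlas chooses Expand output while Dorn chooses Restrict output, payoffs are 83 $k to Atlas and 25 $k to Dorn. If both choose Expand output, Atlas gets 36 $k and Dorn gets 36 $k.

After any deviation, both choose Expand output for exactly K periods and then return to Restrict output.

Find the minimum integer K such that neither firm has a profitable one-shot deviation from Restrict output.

No profitable deviation requires (62−36)(δ+…+δ^K) ≥ 83−62, i.e. δ+…+δ^K ≥ 21/26 ≈ 0.8077.
With δ = 2/3, the partial sums are K=1: 0.6667, K=2: 1.1111.
K = 2 is the first length at which the sum reaches 0.8077.

2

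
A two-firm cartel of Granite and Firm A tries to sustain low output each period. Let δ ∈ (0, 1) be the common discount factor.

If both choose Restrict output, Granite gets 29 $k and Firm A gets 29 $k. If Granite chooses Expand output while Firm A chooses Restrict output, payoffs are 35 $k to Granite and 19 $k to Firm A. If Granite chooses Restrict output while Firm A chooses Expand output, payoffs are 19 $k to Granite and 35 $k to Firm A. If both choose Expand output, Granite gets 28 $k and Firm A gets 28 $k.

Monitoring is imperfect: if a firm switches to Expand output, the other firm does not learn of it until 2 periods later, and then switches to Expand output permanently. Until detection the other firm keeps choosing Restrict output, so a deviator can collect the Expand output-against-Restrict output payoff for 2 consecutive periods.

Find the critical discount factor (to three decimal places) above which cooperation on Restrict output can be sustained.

The best deviation is to choose Expand output for all 2 undetected periods, earning 35 each, then 28 forever once detected.
Deviation value: 35(1−δ^2)/(1−δ) + 28δ^2/(1−δ); cooperation value: 29/(1−δ).
IC: 29 ≥ 35(1−δ^2) + 28δ^2 = 35 − 7δ^2.
So δ^2 ≥ 6/7, giving δ ≥ (6/7)^(1/2) ≈ 0.926.

0.926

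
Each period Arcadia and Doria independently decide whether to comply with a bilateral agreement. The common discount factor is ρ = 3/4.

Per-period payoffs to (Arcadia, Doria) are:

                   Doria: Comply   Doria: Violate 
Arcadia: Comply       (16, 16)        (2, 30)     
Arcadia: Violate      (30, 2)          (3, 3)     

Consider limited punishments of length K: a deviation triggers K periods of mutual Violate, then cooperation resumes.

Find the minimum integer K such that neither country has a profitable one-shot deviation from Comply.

Need Σ_{k=1}^{K} ρ^k ≥ (30−16)/(16−3) = 1.0769 at ρ = 3/4.
At K = 1 the sum is 0.7500 < 1.0769; at K = 2 it is 1.3125 ≥ 1.0769.
So the minimum punishment length is K = 2.

2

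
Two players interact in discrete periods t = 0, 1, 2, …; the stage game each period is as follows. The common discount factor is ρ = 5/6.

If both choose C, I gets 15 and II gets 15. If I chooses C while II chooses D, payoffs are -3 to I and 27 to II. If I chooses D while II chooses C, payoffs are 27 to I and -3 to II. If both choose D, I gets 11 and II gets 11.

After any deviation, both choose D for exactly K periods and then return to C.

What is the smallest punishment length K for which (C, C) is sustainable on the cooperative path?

6

IC: ρ(1−ρ^K)/(1−ρ) ≥ (27−15)/(15−11) = 3.
With ρ = 5/6: need 1 − ρ^K ≥ 3·(1−5/6)/(5/6), i.e. ρ^K ≤ 0.4000.
Since (5/6)^5 = 0.4019 and (5/6)^6 = 0.3349, the smallest such K is 6.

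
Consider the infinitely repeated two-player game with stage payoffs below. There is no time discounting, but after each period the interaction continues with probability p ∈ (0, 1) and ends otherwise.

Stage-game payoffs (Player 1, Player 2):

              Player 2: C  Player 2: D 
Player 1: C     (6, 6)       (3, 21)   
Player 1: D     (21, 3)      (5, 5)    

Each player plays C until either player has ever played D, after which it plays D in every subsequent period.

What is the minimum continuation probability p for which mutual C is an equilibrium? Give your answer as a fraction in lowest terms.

15/16

Expected cooperation value is 6 + p·6 + p²·6 + … = 6/(1−p); deviation gives 21 + p·5/(1−p).
6 ≥ 21(1−p) + 5p ⇒ 16p ≥ 15 ⇒ p ≥ 15/16.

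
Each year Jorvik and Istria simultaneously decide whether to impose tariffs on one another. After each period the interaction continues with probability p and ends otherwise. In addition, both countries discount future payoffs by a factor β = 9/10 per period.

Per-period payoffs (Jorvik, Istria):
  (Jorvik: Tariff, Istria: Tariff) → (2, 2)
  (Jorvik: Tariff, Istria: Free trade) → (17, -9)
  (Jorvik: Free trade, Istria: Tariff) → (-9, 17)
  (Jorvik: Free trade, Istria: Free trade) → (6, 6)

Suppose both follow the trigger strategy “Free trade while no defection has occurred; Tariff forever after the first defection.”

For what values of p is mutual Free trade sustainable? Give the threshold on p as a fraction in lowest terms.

Expected continuation weight on next period's payoff is β·p = 9/10·p, which plays the role of the discount factor.
Cooperation requires 9/10·p ≥ (17−6)/(17−2) = 11/15, hence p ≥ 22/27.

22/27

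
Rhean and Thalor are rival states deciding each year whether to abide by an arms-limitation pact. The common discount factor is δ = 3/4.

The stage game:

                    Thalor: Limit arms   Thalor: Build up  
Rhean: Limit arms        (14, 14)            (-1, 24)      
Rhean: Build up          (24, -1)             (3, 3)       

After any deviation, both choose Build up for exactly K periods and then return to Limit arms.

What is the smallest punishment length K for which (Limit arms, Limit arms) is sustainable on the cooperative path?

2

No profitable deviation requires (14−3)(δ+…+δ^K) ≥ 24−14, i.e. δ+…+δ^K ≥ 10/11 ≈ 0.9091.
With δ = 3/4, the partial sums are K=1: 0.7500, K=2: 1.3125.
K = 2 is the first length at which the sum reaches 0.9091.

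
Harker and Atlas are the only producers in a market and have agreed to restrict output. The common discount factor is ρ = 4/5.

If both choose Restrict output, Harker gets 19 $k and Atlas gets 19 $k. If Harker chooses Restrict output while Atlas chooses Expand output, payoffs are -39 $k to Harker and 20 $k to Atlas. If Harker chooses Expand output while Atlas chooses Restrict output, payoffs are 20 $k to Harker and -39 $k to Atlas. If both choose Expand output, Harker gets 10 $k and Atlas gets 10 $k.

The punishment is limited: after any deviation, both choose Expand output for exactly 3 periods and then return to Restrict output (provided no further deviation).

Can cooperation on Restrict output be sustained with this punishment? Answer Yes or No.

Yes

IC: ρ+…+ρ^3 ≥ (20−19)/(19−10) = 1/9.
At ρ = 4/5: partial sum = 1.9520 ≥ 0.1111. Cooperation sustainable.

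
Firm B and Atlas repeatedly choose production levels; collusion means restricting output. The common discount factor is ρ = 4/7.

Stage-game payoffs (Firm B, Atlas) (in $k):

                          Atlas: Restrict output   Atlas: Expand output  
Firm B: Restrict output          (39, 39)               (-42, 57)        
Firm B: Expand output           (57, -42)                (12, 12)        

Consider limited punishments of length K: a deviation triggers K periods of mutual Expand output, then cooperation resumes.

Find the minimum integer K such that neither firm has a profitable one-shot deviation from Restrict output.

IC: ρ(1−ρ^K)/(1−ρ) ≥ (57−39)/(39−12) = 2/3.
With ρ = 4/7: need 1 − ρ^K ≥ 2/3·(1−4/7)/(4/7), i.e. ρ^K ≤ 0.5000.
Since (4/7)^1 = 0.5714 and (4/7)^2 = 0.3265, the smallest such K is 2.

2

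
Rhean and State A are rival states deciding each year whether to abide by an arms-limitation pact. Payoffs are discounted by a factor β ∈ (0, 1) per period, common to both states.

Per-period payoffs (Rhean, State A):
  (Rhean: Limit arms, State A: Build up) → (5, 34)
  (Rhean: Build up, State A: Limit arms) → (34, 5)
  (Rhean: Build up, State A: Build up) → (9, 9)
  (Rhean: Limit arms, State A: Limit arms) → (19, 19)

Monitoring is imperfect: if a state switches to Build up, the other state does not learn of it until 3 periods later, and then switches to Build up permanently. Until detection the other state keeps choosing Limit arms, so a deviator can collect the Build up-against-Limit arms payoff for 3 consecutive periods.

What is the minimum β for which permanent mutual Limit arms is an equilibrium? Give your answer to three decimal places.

A deviator earns 34 for 3 periods, then 9 forever; cooperating earns 19 forever. Multiplying the IC by (1−β):
19 ≥ 34(1−β^3) + 9β^3, so 25·β^3 ≥ 15 and β^3 ≥ 3/5.
β ≥ (3/5)^(1/3) ≈ 0.843.

0.843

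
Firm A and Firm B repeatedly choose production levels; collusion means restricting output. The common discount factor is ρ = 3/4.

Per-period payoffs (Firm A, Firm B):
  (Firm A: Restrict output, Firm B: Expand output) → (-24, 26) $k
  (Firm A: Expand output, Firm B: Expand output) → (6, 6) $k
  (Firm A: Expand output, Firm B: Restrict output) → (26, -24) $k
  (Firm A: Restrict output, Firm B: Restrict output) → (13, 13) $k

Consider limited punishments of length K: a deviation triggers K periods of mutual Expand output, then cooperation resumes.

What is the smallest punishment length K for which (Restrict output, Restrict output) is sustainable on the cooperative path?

IC: ρ(1−ρ^K)/(1−ρ) ≥ (26−13)/(13−6) = 13/7.
With ρ = 3/4: need 1 − ρ^K ≥ 13/7·(1−3/4)/(3/4), i.e. ρ^K ≤ 0.3810.
Since (3/4)^3 = 0.4219 and (3/4)^4 = 0.3164, the smallest such K is 4.

4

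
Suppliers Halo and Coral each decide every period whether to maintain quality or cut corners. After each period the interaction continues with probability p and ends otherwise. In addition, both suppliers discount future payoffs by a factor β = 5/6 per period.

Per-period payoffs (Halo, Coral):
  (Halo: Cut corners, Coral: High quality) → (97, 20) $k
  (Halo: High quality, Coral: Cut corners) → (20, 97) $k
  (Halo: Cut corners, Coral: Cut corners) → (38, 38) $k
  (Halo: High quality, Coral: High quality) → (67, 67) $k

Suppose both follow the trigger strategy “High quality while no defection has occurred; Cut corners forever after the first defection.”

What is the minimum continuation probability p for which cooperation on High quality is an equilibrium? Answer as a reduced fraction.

36/59

Expected continuation weight on next period's payoff is β·p = 5/6·p, which plays the role of the discount factor.
Cooperation requires 5/6·p ≥ (97−67)/(97−38) = 30/59, hence p ≥ 36/59.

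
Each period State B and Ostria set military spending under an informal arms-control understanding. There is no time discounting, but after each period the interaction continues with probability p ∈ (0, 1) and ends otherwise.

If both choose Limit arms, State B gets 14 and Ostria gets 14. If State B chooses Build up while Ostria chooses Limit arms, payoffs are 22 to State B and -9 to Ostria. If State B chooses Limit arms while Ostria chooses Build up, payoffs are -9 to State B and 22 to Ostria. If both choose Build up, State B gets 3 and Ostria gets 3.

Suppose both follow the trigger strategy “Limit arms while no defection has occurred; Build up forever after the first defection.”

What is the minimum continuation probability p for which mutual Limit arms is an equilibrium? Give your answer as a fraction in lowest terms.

With no time discounting, the continuation probability p plays the role of the discount factor.
Grim-trigger IC: 14/(1−p) ≥ 22 + 3p/(1−p) ⇒ p ≥ (22−14)/(22−3) = 8/19.

8/19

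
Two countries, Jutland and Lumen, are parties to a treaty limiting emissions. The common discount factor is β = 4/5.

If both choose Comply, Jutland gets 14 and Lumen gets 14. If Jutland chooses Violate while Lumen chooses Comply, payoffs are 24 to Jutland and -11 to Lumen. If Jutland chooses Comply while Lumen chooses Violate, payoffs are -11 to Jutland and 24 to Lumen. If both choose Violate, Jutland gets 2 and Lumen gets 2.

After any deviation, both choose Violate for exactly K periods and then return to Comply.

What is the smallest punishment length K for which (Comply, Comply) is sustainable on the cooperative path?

Need Σ_{k=1}^{K} β^k ≥ (24−14)/(14−2) = 0.8333 at β = 4/5.
At K = 1 the sum is 0.8000 < 0.8333; at K = 2 it is 1.4400 ≥ 0.8333.
So the minimum punishment length is K = 2.

2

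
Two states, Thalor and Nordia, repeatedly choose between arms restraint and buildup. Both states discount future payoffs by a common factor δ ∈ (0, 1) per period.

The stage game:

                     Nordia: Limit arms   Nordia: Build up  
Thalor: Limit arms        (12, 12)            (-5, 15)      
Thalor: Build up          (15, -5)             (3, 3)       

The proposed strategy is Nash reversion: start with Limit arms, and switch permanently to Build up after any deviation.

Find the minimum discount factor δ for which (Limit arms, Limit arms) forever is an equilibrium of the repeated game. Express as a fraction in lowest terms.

Under grim trigger the critical discount factor is (T−C)/(T−P) with T = 15, C = 12, P = 3.
δ* = (15−12)/(15−3) = 3/12 = 1/4.

1/4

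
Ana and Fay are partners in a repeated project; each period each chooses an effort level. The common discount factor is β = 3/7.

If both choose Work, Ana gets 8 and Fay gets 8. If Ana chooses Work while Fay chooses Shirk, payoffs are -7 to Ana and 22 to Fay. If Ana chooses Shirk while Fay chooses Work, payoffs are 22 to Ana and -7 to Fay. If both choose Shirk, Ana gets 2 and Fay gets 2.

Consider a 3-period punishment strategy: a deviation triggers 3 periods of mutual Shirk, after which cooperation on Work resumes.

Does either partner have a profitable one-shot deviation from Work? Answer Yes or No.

IC: β+…+β^3 ≥ (22−8)/(8−2) = 7/3.
At β = 3/7: partial sum = 0.6910 < 2.3333. Cooperation not sustainable.

Yes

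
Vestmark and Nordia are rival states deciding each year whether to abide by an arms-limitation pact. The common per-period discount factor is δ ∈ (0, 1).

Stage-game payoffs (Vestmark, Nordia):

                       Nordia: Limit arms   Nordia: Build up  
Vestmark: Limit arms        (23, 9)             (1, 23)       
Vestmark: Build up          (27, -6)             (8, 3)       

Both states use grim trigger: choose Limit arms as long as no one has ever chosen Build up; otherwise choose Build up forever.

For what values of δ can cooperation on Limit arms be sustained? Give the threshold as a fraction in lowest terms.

7/10

Vestmark's threshold: (27−23)/(27−8) = 4/19.
Nordia's threshold: (23−9)/(23−3) = 7/10.
4/19 < 7/10, so Nordia binds and δ* = 7/10.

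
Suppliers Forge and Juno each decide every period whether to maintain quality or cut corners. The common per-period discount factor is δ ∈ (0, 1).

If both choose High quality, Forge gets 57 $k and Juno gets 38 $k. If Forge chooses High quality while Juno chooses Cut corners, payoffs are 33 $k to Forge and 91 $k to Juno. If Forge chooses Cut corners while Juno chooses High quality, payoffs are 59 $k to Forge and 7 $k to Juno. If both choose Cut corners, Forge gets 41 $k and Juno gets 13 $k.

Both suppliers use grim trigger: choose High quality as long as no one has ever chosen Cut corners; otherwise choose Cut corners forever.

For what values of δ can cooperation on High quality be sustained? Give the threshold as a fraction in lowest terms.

Forge: cooperation gives 57 each period; deviation gives 59 once then 41 forever.
  57/(1−δ) ≥ 59 + 41δ/(1−δ) ⇒ δ ≥ 2/18 = 1/9.
Juno: cooperation gives 38 each period; deviation gives 91 once then 13 forever.
  δ ≥ 53/78.
Both must hold, so the binding constraint is Juno's: δ ≥ 53/78.

53/78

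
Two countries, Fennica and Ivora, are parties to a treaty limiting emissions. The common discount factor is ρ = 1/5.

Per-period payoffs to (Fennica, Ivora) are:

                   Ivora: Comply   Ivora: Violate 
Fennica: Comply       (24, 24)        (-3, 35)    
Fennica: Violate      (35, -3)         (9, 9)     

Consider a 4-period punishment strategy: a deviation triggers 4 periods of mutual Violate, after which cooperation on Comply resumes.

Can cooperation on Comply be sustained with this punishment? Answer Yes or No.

A one-shot deviation gives 35 now, then 9 for 4 periods, then back to 24.
Gain from deviating: (35−24) today; loss: (24−9) in each of the next 4 periods.
No-deviation condition: (24−9)(ρ+…+ρ^4) ≥ 35−24, i.e. ρ+…+ρ^4 ≥ 11/15.
At ρ = 1/5: ρ+…+ρ^4 = 0.2496 < 0.7333.
So cooperation is not sustainable.

No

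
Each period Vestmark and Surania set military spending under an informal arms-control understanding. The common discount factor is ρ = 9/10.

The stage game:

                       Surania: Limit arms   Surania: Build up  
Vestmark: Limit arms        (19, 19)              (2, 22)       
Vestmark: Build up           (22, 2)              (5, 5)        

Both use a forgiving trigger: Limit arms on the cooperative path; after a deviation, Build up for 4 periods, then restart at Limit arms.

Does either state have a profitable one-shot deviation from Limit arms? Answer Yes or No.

No

IC: ρ+…+ρ^4 ≥ (22−19)/(19−5) = 3/14.
At ρ = 9/10: partial sum = 3.0951 ≥ 0.2143. Cooperation sustainable.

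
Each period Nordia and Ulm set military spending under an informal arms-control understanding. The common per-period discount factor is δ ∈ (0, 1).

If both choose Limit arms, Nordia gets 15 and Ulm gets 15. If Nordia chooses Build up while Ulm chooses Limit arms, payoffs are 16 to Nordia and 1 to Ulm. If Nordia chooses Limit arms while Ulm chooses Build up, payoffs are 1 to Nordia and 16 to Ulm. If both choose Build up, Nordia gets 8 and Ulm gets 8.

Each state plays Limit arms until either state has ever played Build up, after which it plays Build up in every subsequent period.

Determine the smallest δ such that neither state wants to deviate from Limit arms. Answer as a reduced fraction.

Under grim trigger the critical discount factor is (T−C)/(T−P) with T = 16, C = 15, P = 8.
δ* = (16−15)/(16−8) = 1/8.

1/8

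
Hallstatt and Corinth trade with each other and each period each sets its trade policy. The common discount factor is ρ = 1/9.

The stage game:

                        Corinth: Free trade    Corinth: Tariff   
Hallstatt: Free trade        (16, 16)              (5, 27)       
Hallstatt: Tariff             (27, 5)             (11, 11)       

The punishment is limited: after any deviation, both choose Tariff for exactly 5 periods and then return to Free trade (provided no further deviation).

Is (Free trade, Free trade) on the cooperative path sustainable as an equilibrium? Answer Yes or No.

No

Comparing payoff streams over the 6 periods until play realigns: cooperate → 16(1+ρ+…+ρ^5); deviate → 27 + 11(ρ+…+ρ^5).
Cooperation is sustained iff (16−11)(ρ+…+ρ^5) ≥ 27−16.
ρ+…+ρ^5 = 1/9·(1−(1/9)^5)/(1−1/9) = 0.1250, and (27−16)/(16−11) = 2.2000.
0.1250 < 2.2000, so cooperation is not sustainable.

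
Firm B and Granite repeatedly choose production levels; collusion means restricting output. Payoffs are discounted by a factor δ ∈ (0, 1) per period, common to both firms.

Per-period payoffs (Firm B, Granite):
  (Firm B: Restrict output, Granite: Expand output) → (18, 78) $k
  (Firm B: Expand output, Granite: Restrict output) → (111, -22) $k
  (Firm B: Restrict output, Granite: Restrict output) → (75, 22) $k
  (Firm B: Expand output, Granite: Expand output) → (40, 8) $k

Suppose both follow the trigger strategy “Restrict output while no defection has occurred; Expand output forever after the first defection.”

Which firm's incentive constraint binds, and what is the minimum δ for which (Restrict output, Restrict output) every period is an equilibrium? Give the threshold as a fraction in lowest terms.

Granite; δ ≥ 4/5

Firm B's threshold: (111−75)/(111−40) = 36/71.
Granite's threshold: (78−22)/(78−8) = 4/5.
36/71 < 4/5, so Granite binds and δ* = 4/5.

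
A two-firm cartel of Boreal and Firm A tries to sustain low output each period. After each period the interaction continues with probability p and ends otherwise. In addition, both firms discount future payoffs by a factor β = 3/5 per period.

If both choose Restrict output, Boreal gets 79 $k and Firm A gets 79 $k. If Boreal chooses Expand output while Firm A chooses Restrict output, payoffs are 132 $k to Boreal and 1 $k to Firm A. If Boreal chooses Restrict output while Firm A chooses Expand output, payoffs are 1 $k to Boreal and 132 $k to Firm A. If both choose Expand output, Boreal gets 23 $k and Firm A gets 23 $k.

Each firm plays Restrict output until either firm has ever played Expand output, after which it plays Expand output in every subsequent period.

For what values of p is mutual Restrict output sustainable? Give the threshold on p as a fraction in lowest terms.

With continuation probability p and discount β, the effective per-period discount factor is βp.
Grim-trigger IC: βp ≥ (132−79)/(132−23) = 53/109.
So p ≥ (53/109)/(3/5) = 265/327.

265/327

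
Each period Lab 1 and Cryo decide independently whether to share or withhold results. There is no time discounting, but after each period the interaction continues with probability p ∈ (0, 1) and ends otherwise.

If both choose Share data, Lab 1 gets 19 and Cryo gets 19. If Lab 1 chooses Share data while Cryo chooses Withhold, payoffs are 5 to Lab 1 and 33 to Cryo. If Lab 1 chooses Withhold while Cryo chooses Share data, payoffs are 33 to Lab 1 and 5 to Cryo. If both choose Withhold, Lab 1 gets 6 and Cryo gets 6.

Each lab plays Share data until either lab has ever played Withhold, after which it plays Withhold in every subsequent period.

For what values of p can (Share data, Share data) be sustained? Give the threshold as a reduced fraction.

14/27

With no time discounting, the continuation probability p plays the role of the discount factor.
Grim-trigger IC: 19/(1−p) ≥ 33 + 6p/(1−p) ⇒ p ≥ (33−19)/(33−6) = 14/27.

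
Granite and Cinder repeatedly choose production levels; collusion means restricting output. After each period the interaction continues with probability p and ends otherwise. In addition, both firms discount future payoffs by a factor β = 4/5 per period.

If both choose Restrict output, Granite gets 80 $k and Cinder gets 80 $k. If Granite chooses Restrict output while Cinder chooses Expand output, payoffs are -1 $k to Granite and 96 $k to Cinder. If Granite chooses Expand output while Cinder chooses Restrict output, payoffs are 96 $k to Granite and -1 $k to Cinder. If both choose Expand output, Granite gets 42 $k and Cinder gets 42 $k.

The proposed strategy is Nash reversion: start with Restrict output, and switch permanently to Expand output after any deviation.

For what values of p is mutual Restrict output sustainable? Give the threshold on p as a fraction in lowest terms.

10/27

With continuation probability p and discount β, the effective per-period discount factor is βp.
Grim-trigger IC: βp ≥ (96−80)/(96−42) = 8/27.
So p ≥ (8/27)/(4/5) = 10/27.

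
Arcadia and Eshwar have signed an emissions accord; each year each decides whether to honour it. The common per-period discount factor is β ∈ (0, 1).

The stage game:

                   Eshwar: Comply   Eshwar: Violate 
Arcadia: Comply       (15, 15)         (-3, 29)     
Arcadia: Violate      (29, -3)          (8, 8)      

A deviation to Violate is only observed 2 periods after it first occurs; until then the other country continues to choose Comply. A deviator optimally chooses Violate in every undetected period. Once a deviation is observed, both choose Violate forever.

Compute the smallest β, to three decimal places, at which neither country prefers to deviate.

Deviating for the 2 undetected periods gains 29−15 = 14 per period over cooperation, then loses 15−8 = 7 per period forever once punishment starts.
Gain: 14(1 + β + … + β^1); loss: 7·β^2/(1−β).
No profitable deviation ⇔ 14(1−β^2) ≤ 7·β^2, i.e. β^2 ≥ 14/(14+7) = 2/3.
Hence β ≥ (2/3)^(1/2) ≈ 0.816.

0.816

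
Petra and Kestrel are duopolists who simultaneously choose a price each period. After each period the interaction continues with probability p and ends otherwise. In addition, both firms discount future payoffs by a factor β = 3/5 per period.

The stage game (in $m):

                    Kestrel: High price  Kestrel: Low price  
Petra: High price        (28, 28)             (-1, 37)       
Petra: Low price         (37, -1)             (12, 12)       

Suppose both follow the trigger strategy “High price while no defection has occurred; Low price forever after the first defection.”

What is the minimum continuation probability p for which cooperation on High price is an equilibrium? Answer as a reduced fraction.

With continuation probability p and discount β, the effective per-period discount factor is βp.
Grim-trigger IC: βp ≥ (37−28)/(37−12) = 9/25.
So p ≥ (9/25)/(3/5) = 3/5.

3/5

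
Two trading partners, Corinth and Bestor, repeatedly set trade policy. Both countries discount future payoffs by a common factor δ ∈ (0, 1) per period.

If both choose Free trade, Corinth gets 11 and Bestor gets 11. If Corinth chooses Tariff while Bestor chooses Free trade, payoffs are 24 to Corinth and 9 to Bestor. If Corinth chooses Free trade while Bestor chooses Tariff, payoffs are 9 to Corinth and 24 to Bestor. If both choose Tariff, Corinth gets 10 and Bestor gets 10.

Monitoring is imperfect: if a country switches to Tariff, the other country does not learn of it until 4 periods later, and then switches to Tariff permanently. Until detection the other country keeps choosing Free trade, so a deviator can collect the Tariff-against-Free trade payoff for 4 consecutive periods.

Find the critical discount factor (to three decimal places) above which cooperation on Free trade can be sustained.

The best deviation is to choose Tariff for all 4 undetected periods, earning 24 each, then 10 forever once detected.
Deviation value: 24(1−δ^4)/(1−δ) + 10δ^4/(1−δ); cooperation value: 11/(1−δ).
IC: 11 ≥ 24(1−δ^4) + 10δ^4 = 24 − 14δ^4.
So δ^4 ≥ 13/14, giving δ ≥ (13/14)^(1/4) ≈ 0.982.

0.982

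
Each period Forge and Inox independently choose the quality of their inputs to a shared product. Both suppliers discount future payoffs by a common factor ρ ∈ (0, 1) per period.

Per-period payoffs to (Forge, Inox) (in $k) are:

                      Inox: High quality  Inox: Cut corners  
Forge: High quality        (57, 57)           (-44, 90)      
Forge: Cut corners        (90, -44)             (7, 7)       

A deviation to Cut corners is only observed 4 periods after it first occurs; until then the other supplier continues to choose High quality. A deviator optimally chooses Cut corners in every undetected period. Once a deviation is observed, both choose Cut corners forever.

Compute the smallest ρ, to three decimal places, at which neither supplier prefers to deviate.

The best deviation is to choose Cut corners for all 4 undetected periods, earning 90 each, then 7 forever once detected.
Deviation value: 90(1−ρ^4)/(1−ρ) + 7ρ^4/(1−ρ); cooperation value: 57/(1−ρ).
IC: 57 ≥ 90(1−ρ^4) + 7ρ^4 = 90 − 83ρ^4.
So ρ^4 ≥ 33/83, giving ρ ≥ (33/83)^(1/4) ≈ 0.794.

0.794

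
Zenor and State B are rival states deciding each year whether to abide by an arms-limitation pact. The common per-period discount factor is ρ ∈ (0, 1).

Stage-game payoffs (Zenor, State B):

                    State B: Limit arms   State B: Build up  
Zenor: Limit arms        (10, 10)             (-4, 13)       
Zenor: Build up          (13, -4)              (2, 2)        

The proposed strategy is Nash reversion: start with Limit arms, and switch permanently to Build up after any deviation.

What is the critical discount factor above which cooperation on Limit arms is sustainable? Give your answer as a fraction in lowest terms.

3/11

Cooperation forever yields 10 each period: 10/(1−ρ).
Deviating yields 13 once, then 2 forever: 13 + 2ρ/(1−ρ).
No profitable deviation requires 10/(1−ρ) ≥ 13 + 2ρ/(1−ρ).
Multiplying by (1−ρ): 10 ≥ 13(1−ρ) + 2ρ = 13 − 11ρ.
So 11ρ ≥ 3, i.e. ρ ≥ 3/11.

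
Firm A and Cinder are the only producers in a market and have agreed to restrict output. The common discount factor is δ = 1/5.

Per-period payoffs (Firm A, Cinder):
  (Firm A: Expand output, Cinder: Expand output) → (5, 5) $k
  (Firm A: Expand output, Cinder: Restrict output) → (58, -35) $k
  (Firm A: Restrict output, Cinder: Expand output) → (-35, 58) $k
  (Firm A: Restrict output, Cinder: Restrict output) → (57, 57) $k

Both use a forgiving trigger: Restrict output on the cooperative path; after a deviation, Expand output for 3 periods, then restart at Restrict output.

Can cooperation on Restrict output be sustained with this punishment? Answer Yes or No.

Comparing payoff streams over the 4 periods until play realigns: cooperate → 57(1+δ+…+δ^3); deviate → 58 + 5(δ+…+δ^3).
Cooperation is sustained iff (57−5)(δ+…+δ^3) ≥ 58−57.
δ+…+δ^3 = 1/5·(1−(1/5)^3)/(1−1/5) = 0.2480, and (58−57)/(57−5) = 0.0192.
0.2480 ≥ 0.0192, so cooperation is sustainable.

Yes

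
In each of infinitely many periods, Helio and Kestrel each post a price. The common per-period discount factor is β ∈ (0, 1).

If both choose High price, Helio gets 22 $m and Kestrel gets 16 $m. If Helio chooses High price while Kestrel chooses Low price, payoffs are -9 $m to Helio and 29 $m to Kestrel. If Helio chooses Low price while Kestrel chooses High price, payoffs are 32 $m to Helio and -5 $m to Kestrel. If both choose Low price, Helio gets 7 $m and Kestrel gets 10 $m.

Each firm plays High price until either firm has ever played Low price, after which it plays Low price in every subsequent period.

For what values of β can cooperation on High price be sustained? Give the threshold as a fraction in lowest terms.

For Helio: deviation gain 32−22 = 10, per-period punishment loss 22−7 = 15. IC gives β ≥ 10/25 = 2/5.
For Kestrel: gain 13, loss 6 per period, so β ≥ 13/19.
The tighter constraint is Kestrel's, so cooperation needs β ≥ 13/19.

13/19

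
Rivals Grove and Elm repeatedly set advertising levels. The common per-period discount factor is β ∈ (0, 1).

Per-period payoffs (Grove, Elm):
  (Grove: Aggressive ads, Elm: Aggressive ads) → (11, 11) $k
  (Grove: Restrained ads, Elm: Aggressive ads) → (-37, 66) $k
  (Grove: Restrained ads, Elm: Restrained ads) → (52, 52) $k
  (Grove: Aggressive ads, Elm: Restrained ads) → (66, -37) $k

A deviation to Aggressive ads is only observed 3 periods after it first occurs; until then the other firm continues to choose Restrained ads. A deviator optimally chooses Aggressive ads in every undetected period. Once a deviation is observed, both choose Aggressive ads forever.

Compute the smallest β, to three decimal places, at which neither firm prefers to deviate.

0.634

Deviating for the 3 undetected periods gains 66−52 = 14 per period over cooperation, then loses 52−11 = 41 per period forever once punishment starts.
Gain: 14(1 + β + … + β^2); loss: 41·β^3/(1−β).
No profitable deviation ⇔ 14(1−β^3) ≤ 41·β^3, i.e. β^3 ≥ 14/(14+41) = 14/55.
Hence β ≥ (14/55)^(1/3) ≈ 0.634.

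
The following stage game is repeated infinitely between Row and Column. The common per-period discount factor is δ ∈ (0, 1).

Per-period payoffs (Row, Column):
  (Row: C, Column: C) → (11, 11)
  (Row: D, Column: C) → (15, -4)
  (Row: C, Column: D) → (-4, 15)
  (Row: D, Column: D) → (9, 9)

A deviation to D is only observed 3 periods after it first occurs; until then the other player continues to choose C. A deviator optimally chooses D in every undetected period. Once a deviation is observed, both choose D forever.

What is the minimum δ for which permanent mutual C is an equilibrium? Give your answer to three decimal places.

0.874

Deviating for the 3 undetected periods gains 15−11 = 4 per period over cooperation, then loses 11−9 = 2 per period forever once punishment starts.
Gain: 4(1 + δ + … + δ^2); loss: 2·δ^3/(1−δ).
No profitable deviation ⇔ 4(1−δ^3) ≤ 2·δ^3, i.e. δ^3 ≥ 4/(4+2) = 2/3.
Hence δ ≥ (2/3)^(1/3) ≈ 0.874.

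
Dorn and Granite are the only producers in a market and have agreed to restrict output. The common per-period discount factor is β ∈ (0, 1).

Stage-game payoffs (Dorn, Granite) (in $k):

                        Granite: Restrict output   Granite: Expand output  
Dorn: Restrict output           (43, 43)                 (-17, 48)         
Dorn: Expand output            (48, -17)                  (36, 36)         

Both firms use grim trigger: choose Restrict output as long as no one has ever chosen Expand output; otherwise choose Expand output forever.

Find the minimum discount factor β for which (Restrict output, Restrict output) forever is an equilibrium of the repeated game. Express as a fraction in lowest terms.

5/12

43/(1−β) ≥ 48 + 36β/(1−β)
43 ≥ 48 − 12β
β ≥ 5/12.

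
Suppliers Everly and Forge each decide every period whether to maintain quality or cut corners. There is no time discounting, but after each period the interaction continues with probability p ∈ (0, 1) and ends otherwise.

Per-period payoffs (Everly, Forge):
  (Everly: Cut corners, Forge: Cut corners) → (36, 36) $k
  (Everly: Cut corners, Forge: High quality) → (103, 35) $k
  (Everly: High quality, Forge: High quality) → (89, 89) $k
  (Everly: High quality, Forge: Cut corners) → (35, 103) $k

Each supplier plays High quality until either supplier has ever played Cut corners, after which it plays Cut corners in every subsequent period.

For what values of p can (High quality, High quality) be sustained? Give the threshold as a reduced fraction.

14/67

Expected cooperation value is 89 + p·89 + p²·89 + … = 89/(1−p); deviation gives 103 + p·36/(1−p).
89 ≥ 103(1−p) + 36p ⇒ 67p ≥ 14 ⇒ p ≥ 14/67.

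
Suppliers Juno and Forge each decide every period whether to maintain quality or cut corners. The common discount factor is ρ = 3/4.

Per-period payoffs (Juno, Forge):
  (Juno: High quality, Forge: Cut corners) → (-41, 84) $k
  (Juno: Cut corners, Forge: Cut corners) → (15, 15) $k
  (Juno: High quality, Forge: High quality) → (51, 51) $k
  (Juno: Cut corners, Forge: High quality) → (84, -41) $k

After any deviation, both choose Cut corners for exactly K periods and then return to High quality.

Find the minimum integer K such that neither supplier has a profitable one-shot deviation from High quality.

2

IC: ρ(1−ρ^K)/(1−ρ) ≥ (84−51)/(51−15) = 11/12.
With ρ = 3/4: need 1 − ρ^K ≥ 11/12·(1−3/4)/(3/4), i.e. ρ^K ≤ 0.6944.
Since (3/4)^1 = 0.7500 and (3/4)^2 = 0.5625, the smallest such K is 2.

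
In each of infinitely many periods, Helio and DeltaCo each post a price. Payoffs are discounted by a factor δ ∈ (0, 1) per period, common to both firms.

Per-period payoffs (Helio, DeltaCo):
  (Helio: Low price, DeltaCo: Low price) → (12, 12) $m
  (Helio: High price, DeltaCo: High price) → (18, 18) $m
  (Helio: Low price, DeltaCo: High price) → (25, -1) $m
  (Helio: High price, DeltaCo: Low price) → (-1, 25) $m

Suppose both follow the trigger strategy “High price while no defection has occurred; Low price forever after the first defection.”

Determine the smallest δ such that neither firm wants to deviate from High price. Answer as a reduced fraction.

7/13

18/(1−δ) ≥ 25 + 12δ/(1−δ)
18 ≥ 25 − 13δ
δ ≥ 7/13.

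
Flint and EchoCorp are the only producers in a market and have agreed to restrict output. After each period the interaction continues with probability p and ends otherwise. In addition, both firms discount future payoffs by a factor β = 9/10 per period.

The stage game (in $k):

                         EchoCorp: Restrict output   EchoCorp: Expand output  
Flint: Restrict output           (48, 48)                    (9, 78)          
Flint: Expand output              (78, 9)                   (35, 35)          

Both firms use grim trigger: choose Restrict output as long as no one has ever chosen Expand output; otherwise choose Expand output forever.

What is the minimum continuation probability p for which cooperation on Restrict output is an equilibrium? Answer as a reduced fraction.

100/129

With continuation probability p and discount β, the effective per-period discount factor is βp.
Grim-trigger IC: βp ≥ (78−48)/(78−35) = 30/43.
So p ≥ (30/43)/(9/10) = 100/129.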